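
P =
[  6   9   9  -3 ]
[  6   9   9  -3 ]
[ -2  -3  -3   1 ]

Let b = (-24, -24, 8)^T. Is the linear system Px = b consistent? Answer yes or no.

yes

Row reduce the augmented matrix [P | b].
R2 ← R2 − R1: [0, 0, 0, 0, 0]
R3 ← R3 + (1/3)·R1: [0, 0, 0, 0, 0]
The echelon form has 1 nonzero rows, and every pivot lies in the first 4 columns, so rank(P) = rank([P|b]) = 1.
The system is consistent.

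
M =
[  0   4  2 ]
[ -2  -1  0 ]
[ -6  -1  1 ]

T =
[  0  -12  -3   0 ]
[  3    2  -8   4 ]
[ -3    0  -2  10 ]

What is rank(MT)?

First compute MT:
[[  6,   8, -36,  36],
 [ -3,  22,  14,  -4],
 [ -6,  70,  24,   6]]
Now row reduce the product.
R2 ← R2 + (1/2)·R1: [0, 26, -4, 14]
R3 ← R3 + R1: [0, 78, -12, 42]
R3 ← R3 − (3)·R2: [0, 0, 0, 0]
2 nonzero rows, so rank(MT) = 2.

2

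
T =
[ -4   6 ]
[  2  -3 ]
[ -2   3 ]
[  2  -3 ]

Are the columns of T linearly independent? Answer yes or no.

no

Row reduce T to echelon form.
R2 ← R2 + (1/2)·R1: [0, 0]
R3 ← R3 − (1/2)·R1: [0, 0]
R4 ← R4 + (1/2)·R1: [0, 0]
1 pivot among 2 columns.
Only 1 < 2 pivot columns, so the columns are linearly dependent.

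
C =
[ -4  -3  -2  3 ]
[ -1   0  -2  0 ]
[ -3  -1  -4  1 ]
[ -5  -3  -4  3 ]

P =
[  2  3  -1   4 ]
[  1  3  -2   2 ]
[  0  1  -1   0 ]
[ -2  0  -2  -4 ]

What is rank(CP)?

2

First compute CP:
[[-17, -23,   6, -34],
 [ -2,  -5,   3,  -4],
 [ -9, -16,   7, -18],
 [-19, -28,   9, -38]]
Now row reduce the product.
R2 ← R2 − (2/17)·R1: [0, -39/17, 39/17, 0]
R3 ← R3 − (9/17)·R1: [0, -65/17, 65/17, 0]
R4 ← R4 − (19/17)·R1: [0, -39/17, 39/17, 0]
R3 ← R3 − (5/3)·R2: [0, 0, 0, 0]
R4 ← R4 − R2: [0, 0, 0, 0]
2 nonzero rows, so rank(CP) = 2.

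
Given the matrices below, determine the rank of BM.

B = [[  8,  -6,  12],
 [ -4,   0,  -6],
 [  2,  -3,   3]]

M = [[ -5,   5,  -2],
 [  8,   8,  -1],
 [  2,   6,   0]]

First compute BM:
[[-64,  64, -10],
 [  8, -56,   8],
 [-28,   4,  -1]]
Now row reduce the product.
R2 ← R2 + (1/8)·R1: [0, -48, 27/4]
R3 ← R3 − (7/16)·R1: [0, -24, 27/8]
R3 ← R3 − (1/2)·R2: [0, 0, 0]
2 nonzero rows, so rank(BM) = 2.

2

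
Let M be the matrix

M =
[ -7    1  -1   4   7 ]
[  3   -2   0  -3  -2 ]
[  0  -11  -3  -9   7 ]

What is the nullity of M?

Row reduce to echelon form.
R2 ← R2 + (3/7)·R1: [0, -11/7, -3/7, -9/7, 1]
R3 ← R3 − (7)·R2: [0, 0, 0, 0, 0]
2 nonzero rows, so rank(M) = 2.
M has 5 columns; by rank–nullity, nullity = 5 − 2 = 3.

3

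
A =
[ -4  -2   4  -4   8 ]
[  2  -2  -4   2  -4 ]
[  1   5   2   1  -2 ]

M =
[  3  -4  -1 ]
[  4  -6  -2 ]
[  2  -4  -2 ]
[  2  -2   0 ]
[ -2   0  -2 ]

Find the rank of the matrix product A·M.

First compute AM:
[[-36,  20, -16],
 [  2,  16,  18],
 [ 33, -44, -11]]
Now row reduce the product.
R2 ← R2 + (1/18)·R1: [0, 154/9, 154/9]
R3 ← R3 + (11/12)·R1: [0, -77/3, -77/3]
R3 ← R3 + (3/2)·R2: [0, 0, 0]
2 nonzero rows, so rank(AM) = 2.

2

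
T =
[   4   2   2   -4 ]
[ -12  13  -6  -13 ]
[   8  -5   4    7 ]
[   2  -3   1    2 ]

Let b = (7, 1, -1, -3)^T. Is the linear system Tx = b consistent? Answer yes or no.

no

Row reduce the augmented matrix [T | b].
R2 ← R2 + (3)·R1: [0, 19, 0, -25, 22]
R3 ← R3 − (2)·R1: [0, -9, 0, 15, -15]
R4 ← R4 − (1/2)·R1: [0, -4, 0, 4, -13/2]
R3 ← R3 + (9/19)·R2: [0, 0, 0, 60/19, -87/19]
R4 ← R4 + (4/19)·R2: [0, 0, 0, -24/19, -71/38]
R4 ← R4 + (2/5)·R3: [0, 0, 0, 0, -37/10]
The echelon form has 4 nonzero rows; the last pivot sits in the augmented column, so rank(T) = 3 but rank([T|b]) = 4.
Since the ranks differ, the system is inconsistent.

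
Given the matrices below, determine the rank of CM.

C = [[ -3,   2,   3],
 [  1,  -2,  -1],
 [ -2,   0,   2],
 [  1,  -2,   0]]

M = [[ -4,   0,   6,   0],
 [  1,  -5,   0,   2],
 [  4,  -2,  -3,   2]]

First compute CM:
[[ 26, -16, -27,  10],
 [-10,  12,   9,  -6],
 [ 16,  -4, -18,   4],
 [ -6,  10,   6,  -4]]
Now row reduce the product.
R2 ← R2 + (5/13)·R1: [0, 76/13, -18/13, -28/13]
R3 ← R3 − (8/13)·R1: [0, 76/13, -18/13, -28/13]
R4 ← R4 + (3/13)·R1: [0, 82/13, -3/13, -22/13]
R3 ← R3 − R2: [0, 0, 0, 0]
R4 ← R4 − (41/38)·R2: [0, 0, 24/19, 12/19]
Swap R3 ↔ R4
3 nonzero rows, so rank(CM) = 3.

3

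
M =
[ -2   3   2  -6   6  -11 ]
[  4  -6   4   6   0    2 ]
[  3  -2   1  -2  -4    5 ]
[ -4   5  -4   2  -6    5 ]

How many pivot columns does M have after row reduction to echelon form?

4

Row reduce to echelon form.
R2 ← R2 + (2)·R1: [0, 0, 8, -6, 12, -20]
R3 ← R3 + (3/2)·R1: [0, 5/2, 4, -11, 5, -23/2]
R4 ← R4 − (2)·R1: [0, -1, -8, 14, -18, 27]
Swap R2 ↔ R3
R4 ← R4 + (2/5)·R2: [0, 0, -32/5, 48/5, -16, 112/5]
R4 ← R4 + (4/5)·R3: [0, 0, 0, 24/5, -32/5, 32/5]
Echelon form has 4 nonzero rows, so rank(M) = 4.
Each nonzero row contributes one pivot column: 4 pivot columns.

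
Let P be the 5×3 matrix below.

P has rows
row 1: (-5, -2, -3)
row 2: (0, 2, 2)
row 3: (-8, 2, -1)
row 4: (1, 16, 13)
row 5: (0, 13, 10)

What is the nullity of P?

Row reduce to echelon form.
R3 ← R3 − (8/5)·R1: [0, 26/5, 19/5]
R4 ← R4 + (1/5)·R1: [0, 78/5, 62/5]
R3 ← R3 − (13/5)·R2: [0, 0, -7/5]
R4 ← R4 − (39/5)·R2: [0, 0, -16/5]
R5 ← R5 − (13/2)·R2: [0, 0, -3]
R4 ← R4 − (16/7)·R3: [0, 0, 0]
R5 ← R5 − (15/7)·R3: [0, 0, 0]
3 nonzero rows, so rank(P) = 3.
P has 3 columns; by rank–nullity, nullity = 3 − 3 = 0.

0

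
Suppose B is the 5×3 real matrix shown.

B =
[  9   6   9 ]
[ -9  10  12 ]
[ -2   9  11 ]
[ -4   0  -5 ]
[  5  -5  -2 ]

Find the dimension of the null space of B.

0

Row reduce to echelon form.
R2 ← R2 + R1: [0, 16, 21]
R3 ← R3 + (2/9)·R1: [0, 31/3, 13]
R4 ← R4 + (4/9)·R1: [0, 8/3, -1]
R5 ← R5 − (5/9)·R1: [0, -25/3, -7]
R3 ← R3 − (31/48)·R2: [0, 0, -9/16]
R4 ← R4 − (1/6)·R2: [0, 0, -9/2]
R5 ← R5 + (25/48)·R2: [0, 0, 63/16]
R4 ← R4 − (8)·R3: [0, 0, 0]
R5 ← R5 + (7)·R3: [0, 0, 0]
3 nonzero rows, so rank(B) = 3.
B has 3 columns; by rank–nullity, nullity = 3 − 3 = 0.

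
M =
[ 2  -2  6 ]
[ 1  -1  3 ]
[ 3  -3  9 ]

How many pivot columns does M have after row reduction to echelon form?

Row reduce to echelon form.
R2 ← R2 − (1/2)·R1: [0, 0, 0]
R3 ← R3 − (3/2)·R1: [0, 0, 0]
Echelon form has 1 nonzero row, so rank(M) = 1.
Each nonzero row contributes one pivot column: 1 pivot columns.

1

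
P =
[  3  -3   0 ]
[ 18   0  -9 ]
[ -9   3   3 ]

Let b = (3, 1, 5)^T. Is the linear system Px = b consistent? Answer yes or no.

Row reduce the augmented matrix [P | b].
R2 ← R2 − (6)·R1: [0, 18, -9, -17]
R3 ← R3 + (3)·R1: [0, -6, 3, 14]
R3 ← R3 + (1/3)·R2: [0, 0, 0, 25/3]
The echelon form has 3 nonzero rows; the last pivot sits in the augmented column, so rank(P) = 2 but rank([P|b]) = 3.
Since the ranks differ, the system is inconsistent.

no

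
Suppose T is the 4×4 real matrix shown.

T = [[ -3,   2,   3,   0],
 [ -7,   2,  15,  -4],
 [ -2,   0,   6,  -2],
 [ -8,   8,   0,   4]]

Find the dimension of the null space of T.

2

Row reduce to echelon form.
R2 ← R2 − (7/3)·R1: [0, -8/3, 8, -4]
R3 ← R3 − (2/3)·R1: [0, -4/3, 4, -2]
R4 ← R4 − (8/3)·R1: [0, 8/3, -8, 4]
R3 ← R3 − (1/2)·R2: [0, 0, 0, 0]
R4 ← R4 + R2: [0, 0, 0, 0]
2 nonzero rows, so rank(T) = 2.
T has 4 columns; by rank–nullity, nullity = 4 − 2 = 2.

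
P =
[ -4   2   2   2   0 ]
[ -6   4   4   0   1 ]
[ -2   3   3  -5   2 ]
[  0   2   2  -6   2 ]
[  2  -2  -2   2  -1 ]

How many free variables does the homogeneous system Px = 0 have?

Row reduce to echelon form.
R2 ← R2 − (3/2)·R1: [0, 1, 1, -3, 1]
R3 ← R3 − (1/2)·R1: [0, 2, 2, -6, 2]
R5 ← R5 + (1/2)·R1: [0, -1, -1, 3, -1]
R3 ← R3 − (2)·R2: [0, 0, 0, 0, 0]
R4 ← R4 − (2)·R2: [0, 0, 0, 0, 0]
R5 ← R5 + R2: [0, 0, 0, 0, 0]
2 nonzero rows, so rank(P) = 2.
P has 5 columns; by rank–nullity, nullity = 5 − 2 = 3.

3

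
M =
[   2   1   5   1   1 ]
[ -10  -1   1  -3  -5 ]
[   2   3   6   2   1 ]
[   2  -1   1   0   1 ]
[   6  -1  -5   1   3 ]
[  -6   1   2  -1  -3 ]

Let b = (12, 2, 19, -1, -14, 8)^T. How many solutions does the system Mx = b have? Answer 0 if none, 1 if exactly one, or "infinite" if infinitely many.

infinite

Row reduce the augmented matrix [M | b].
R2 ← R2 + (5)·R1: [0, 4, 26, 2, 0, 62]
R3 ← R3 − R1: [0, 2, 1, 1, 0, 7]
R4 ← R4 − R1: [0, -2, -4, -1, 0, -13]
R5 ← R5 − (3)·R1: [0, -4, -20, -2, 0, -50]
R6 ← R6 + (3)·R1: [0, 4, 17, 2, 0, 44]
R3 ← R3 − (1/2)·R2: [0, 0, -12, 0, 0, -24]
R4 ← R4 + (1/2)·R2: [0, 0, 9, 0, 0, 18]
R5 ← R5 + R2: [0, 0, 6, 0, 0, 12]
R6 ← R6 − R2: [0, 0, -9, 0, 0, -18]
R4 ← R4 + (3/4)·R3: [0, 0, 0, 0, 0, 0]
R5 ← R5 + (1/2)·R3: [0, 0, 0, 0, 0, 0]
R6 ← R6 − (3/4)·R3: [0, 0, 0, 0, 0, 0]
The echelon form has 3 nonzero rows, and every pivot lies in the first 5 columns, so rank(M) = rank([M|b]) = 3.
The system is consistent.
rank = 3 < 5 unknowns, so there are infinitely many solutions.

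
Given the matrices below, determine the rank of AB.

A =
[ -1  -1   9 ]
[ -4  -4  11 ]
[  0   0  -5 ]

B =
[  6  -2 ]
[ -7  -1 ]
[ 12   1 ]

First compute AB:
[[109,  12],
 [136,  23],
 [-60,  -5]]
Now row reduce the product.
R2 ← R2 − (136/109)·R1: [0, 875/109]
R3 ← R3 + (60/109)·R1: [0, 175/109]
R3 ← R3 − (1/5)·R2: [0, 0]
2 nonzero rows, so rank(AB) = 2.

2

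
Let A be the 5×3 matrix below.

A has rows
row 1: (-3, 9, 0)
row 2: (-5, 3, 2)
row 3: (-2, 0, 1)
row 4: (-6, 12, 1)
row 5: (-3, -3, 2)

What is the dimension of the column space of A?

Row reduce to echelon form.
R2 ← R2 − (5/3)·R1: [0, -12, 2]
R3 ← R3 − (2/3)·R1: [0, -6, 1]
R4 ← R4 − (2)·R1: [0, -6, 1]
R5 ← R5 − R1: [0, -12, 2]
R3 ← R3 − (1/2)·R2: [0, 0, 0]
R4 ← R4 − (1/2)·R2: [0, 0, 0]
R5 ← R5 − R2: [0, 0, 0]
Echelon form has 2 nonzero rows, so rank(A) = 2.
The column space has dimension equal to the rank: 2.

2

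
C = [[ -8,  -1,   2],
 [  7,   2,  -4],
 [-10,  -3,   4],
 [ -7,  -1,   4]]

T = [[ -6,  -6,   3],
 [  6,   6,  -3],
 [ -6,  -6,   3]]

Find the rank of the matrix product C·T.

1

First compute CT:
[[ 30,  30, -15],
 [ -6,  -6,   3],
 [ 18,  18,  -9],
 [ 12,  12,  -6]]
Now row reduce the product.
R2 ← R2 + (1/5)·R1: [0, 0, 0]
R3 ← R3 − (3/5)·R1: [0, 0, 0]
R4 ← R4 − (2/5)·R1: [0, 0, 0]
1 nonzero row, so rank(CT) = 1.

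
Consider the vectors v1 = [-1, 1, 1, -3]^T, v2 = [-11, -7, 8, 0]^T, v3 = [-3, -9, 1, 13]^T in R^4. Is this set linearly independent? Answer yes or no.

no

Form the matrix with these vectors as rows and row reduce.
R2 ← R2 − (11)·R1: [0, -18, -3, 33]
R3 ← R3 − (3)·R1: [0, -12, -2, 22]
R3 ← R3 − (2/3)·R2: [0, 0, 0, 0]
2 nonzero rows, so the 3 vectors span a space of dimension 2.
Since 2 < 3, the vectors are linearly dependent.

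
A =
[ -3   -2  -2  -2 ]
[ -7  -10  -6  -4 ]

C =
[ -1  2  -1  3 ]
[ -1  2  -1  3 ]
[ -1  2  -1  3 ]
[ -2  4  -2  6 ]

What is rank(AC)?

1

First compute AC:
[[ 11, -22,  11, -33],
 [ 31, -62,  31, -93]]
Now row reduce the product.
R2 ← R2 − (31/11)·R1: [0, 0, 0, 0]
1 nonzero row, so rank(AC) = 1.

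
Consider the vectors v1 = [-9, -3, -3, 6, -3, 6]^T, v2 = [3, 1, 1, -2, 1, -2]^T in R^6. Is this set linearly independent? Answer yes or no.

no

Form the matrix with these vectors as rows and row reduce.
R2 ← R2 + (1/3)·R1: [0, 0, 0, 0, 0, 0]
1 nonzero row, so the 2 vectors span a space of dimension 1.
Since 1 < 2, the vectors are linearly dependent.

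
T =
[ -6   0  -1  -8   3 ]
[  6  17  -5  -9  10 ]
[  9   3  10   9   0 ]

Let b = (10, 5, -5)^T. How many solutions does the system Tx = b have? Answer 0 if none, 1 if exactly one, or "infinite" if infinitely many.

Row reduce the augmented matrix [T | b].
R2 ← R2 + R1: [0, 17, -6, -17, 13, 15]
R3 ← R3 + (3/2)·R1: [0, 3, 17/2, -3, 9/2, 10]
R3 ← R3 − (3/17)·R2: [0, 0, 325/34, 0, 75/34, 125/17]
The echelon form has 3 nonzero rows, and every pivot lies in the first 5 columns, so rank(T) = rank([T|b]) = 3.
The system is consistent.
rank = 3 < 5 unknowns, so there are infinitely many solutions.

infinite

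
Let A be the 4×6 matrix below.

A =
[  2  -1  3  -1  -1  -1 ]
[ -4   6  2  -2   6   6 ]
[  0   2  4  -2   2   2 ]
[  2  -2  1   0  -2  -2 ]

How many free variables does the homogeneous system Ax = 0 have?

Row reduce to echelon form.
R2 ← R2 + (2)·R1: [0, 4, 8, -4, 4, 4]
R4 ← R4 − R1: [0, -1, -2, 1, -1, -1]
R3 ← R3 − (1/2)·R2: [0, 0, 0, 0, 0, 0]
R4 ← R4 + (1/4)·R2: [0, 0, 0, 0, 0, 0]
2 nonzero rows, so rank(A) = 2.
A has 6 columns; by rank–nullity, nullity = 6 − 2 = 4.

4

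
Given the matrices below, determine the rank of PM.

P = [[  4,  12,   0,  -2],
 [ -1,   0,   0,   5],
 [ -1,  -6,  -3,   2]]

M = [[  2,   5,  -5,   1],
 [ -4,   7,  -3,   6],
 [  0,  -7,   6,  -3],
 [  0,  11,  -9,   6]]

3

First compute PM:
[[-40,  82, -38,  64],
 [ -2,  50, -40,  29],
 [ 22,  -4, -13, -16]]
Now row reduce the product.
R2 ← R2 − (1/20)·R1: [0, 459/10, -381/10, 129/5]
R3 ← R3 + (11/20)·R1: [0, 411/10, -339/10, 96/5]
R3 ← R3 − (137/153)·R2: [0, 0, 11/51, -199/51]
3 nonzero rows, so rank(PM) = 3.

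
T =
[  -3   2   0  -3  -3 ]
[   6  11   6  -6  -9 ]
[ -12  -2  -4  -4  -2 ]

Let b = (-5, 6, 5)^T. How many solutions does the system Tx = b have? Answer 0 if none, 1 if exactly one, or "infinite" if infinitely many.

0

Row reduce the augmented matrix [T | b].
R2 ← R2 + (2)·R1: [0, 15, 6, -12, -15, -4]
R3 ← R3 − (4)·R1: [0, -10, -4, 8, 10, 25]
R3 ← R3 + (2/3)·R2: [0, 0, 0, 0, 0, 67/3]
The echelon form has 3 nonzero rows; the last pivot sits in the augmented column, so rank(T) = 2 but rank([T|b]) = 3.
Since the ranks differ, the system is inconsistent.
It has no solutions.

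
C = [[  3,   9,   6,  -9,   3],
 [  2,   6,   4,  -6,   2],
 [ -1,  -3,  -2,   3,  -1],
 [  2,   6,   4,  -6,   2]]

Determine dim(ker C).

4

Row reduce to echelon form.
R2 ← R2 − (2/3)·R1: [0, 0, 0, 0, 0]
R3 ← R3 + (1/3)·R1: [0, 0, 0, 0, 0]
R4 ← R4 − (2/3)·R1: [0, 0, 0, 0, 0]
1 nonzero row, so rank(C) = 1.
C has 5 columns; by rank–nullity, nullity = 5 − 1 = 4.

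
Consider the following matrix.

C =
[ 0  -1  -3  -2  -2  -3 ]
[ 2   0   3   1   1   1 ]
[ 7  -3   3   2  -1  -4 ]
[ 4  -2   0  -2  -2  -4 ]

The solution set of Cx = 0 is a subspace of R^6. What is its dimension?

3

Row reduce to echelon form.
Swap R1 ↔ R2
R3 ← R3 − (7/2)·R1: [0, -3, -15/2, -3/2, -9/2, -15/2]
R4 ← R4 − (2)·R1: [0, -2, -6, -4, -4, -6]
R3 ← R3 − (3)·R2: [0, 0, 3/2, 9/2, 3/2, 3/2]
R4 ← R4 − (2)·R2: [0, 0, 0, 0, 0, 0]
3 nonzero rows, so rank(C) = 3.
C has 6 columns; by rank–nullity, nullity = 6 − 3 = 3.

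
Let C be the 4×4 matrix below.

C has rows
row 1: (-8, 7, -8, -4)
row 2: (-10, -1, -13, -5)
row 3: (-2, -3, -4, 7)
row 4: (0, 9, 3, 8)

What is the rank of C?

4

Row reduce to echelon form.
R2 ← R2 − (5/4)·R1: [0, -39/4, -3, 0]
R3 ← R3 − (1/4)·R1: [0, -19/4, -2, 8]
R3 ← R3 − (19/39)·R2: [0, 0, -7/13, 8]
R4 ← R4 + (12/13)·R2: [0, 0, 3/13, 8]
R4 ← R4 + (3/7)·R3: [0, 0, 0, 80/7]
Echelon form has 4 nonzero rows, so rank(C) = 4.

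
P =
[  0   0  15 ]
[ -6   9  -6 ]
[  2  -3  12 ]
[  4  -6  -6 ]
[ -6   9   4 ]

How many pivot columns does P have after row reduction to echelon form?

Row reduce to echelon form.
Swap R1 ↔ R2
R3 ← R3 + (1/3)·R1: [0, 0, 10]
R4 ← R4 + (2/3)·R1: [0, 0, -10]
R5 ← R5 − R1: [0, 0, 10]
R3 ← R3 − (2/3)·R2: [0, 0, 0]
R4 ← R4 + (2/3)·R2: [0, 0, 0]
R5 ← R5 − (2/3)·R2: [0, 0, 0]
Echelon form has 2 nonzero rows, so rank(P) = 2.
Each nonzero row contributes one pivot column: 2 pivot columns.

2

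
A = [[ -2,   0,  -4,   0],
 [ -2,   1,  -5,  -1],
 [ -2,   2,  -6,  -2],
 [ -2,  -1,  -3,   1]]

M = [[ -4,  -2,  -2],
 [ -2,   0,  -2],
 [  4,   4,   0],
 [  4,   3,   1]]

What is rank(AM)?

First compute AM:
[[ -8, -12,   4],
 [-18, -19,   1],
 [-28, -26,  -2],
 [  2,  -5,   7]]
Now row reduce the product.
R2 ← R2 − (9/4)·R1: [0, 8, -8]
R3 ← R3 − (7/2)·R1: [0, 16, -16]
R4 ← R4 + (1/4)·R1: [0, -8, 8]
R3 ← R3 − (2)·R2: [0, 0, 0]
R4 ← R4 + R2: [0, 0, 0]
2 nonzero rows, so rank(AM) = 2.

2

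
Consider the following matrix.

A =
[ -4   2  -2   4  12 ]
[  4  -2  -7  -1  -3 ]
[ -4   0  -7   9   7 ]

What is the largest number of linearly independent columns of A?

3

Row reduce to echelon form.
R2 ← R2 + R1: [0, 0, -9, 3, 9]
R3 ← R3 − R1: [0, -2, -5, 5, -5]
Swap R2 ↔ R3
Echelon form has 3 nonzero rows, so rank(A) = 3.
The rank gives the maximum number of linearly independent columns: 3.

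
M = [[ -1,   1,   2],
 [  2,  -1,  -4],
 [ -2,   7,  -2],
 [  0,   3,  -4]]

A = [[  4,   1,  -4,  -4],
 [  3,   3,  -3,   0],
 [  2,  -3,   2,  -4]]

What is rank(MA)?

3

First compute MA:
[[  3,  -4,   5,  -4],
 [ -3,  11, -13,   8],
 [  9,  25, -17,  16],
 [  1,  21, -17,  16]]
Now row reduce the product.
R2 ← R2 + R1: [0, 7, -8, 4]
R3 ← R3 − (3)·R1: [0, 37, -32, 28]
R4 ← R4 − (1/3)·R1: [0, 67/3, -56/3, 52/3]
R3 ← R3 − (37/7)·R2: [0, 0, 72/7, 48/7]
R4 ← R4 − (67/21)·R2: [0, 0, 48/7, 32/7]
R4 ← R4 − (2/3)·R3: [0, 0, 0, 0]
3 nonzero rows, so rank(MA) = 3.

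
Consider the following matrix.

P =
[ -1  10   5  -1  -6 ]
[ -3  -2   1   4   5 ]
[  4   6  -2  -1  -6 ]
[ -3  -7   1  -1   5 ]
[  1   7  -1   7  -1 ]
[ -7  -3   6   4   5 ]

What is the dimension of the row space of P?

Row reduce to echelon form.
R2 ← R2 − (3)·R1: [0, -32, -14, 7, 23]
R3 ← R3 + (4)·R1: [0, 46, 18, -5, -30]
R4 ← R4 − (3)·R1: [0, -37, -14, 2, 23]
R5 ← R5 + R1: [0, 17, 4, 6, -7]
R6 ← R6 − (7)·R1: [0, -73, -29, 11, 47]
R3 ← R3 + (23/16)·R2: [0, 0, -17/8, 81/16, 49/16]
R4 ← R4 − (37/32)·R2: [0, 0, 35/16, -195/32, -115/32]
R5 ← R5 + (17/32)·R2: [0, 0, -55/16, 311/32, 167/32]
R6 ← R6 − (73/32)·R2: [0, 0, 47/16, -159/32, -175/32]
R4 ← R4 + (35/34)·R3: [0, 0, 0, -15/17, -15/34]
R5 ← R5 − (55/34)·R3: [0, 0, 0, 26/17, 9/34]
R6 ← R6 + (47/34)·R3: [0, 0, 0, 69/34, -21/17]
R5 ← R5 + (26/15)·R4: [0, 0, 0, 0, -1/2]
R6 ← R6 + (23/10)·R4: [0, 0, 0, 0, -9/4]
R6 ← R6 − (9/2)·R5: [0, 0, 0, 0, 0]
Echelon form has 5 nonzero rows, so rank(P) = 5.
The row space has dimension equal to the rank: 5.

5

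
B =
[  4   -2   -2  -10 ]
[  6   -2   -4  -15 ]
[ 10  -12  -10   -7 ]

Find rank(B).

3

Row reduce to echelon form.
R2 ← R2 − (3/2)·R1: [0, 1, -1, 0]
R3 ← R3 − (5/2)·R1: [0, -7, -5, 18]
R3 ← R3 + (7)·R2: [0, 0, -12, 18]
Echelon form has 3 nonzero rows, so rank(B) = 3.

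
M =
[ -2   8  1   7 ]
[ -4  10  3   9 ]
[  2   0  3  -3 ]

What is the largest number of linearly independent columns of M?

3

Row reduce to echelon form.
R2 ← R2 − (2)·R1: [0, -6, 1, -5]
R3 ← R3 + R1: [0, 8, 4, 4]
R3 ← R3 + (4/3)·R2: [0, 0, 16/3, -8/3]
Echelon form has 3 nonzero rows, so rank(M) = 3.
The rank gives the maximum number of linearly independent columns: 3.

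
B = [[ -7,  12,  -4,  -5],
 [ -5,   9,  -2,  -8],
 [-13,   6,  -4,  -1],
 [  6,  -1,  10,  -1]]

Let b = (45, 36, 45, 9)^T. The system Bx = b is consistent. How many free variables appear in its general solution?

0

Row reduce the augmented matrix [B | b].
R2 ← R2 − (5/7)·R1: [0, 3/7, 6/7, -31/7, 27/7]
R3 ← R3 − (13/7)·R1: [0, -114/7, 24/7, 58/7, -270/7]
R4 ← R4 + (6/7)·R1: [0, 65/7, 46/7, -37/7, 333/7]
R3 ← R3 + (38)·R2: [0, 0, 36, -160, 108]
R4 ← R4 − (65/3)·R2: [0, 0, -12, 272/3, -36]
R4 ← R4 + (1/3)·R3: [0, 0, 0, 112/3, 0]
The echelon form has 4 nonzero rows, and every pivot lies in the first 4 columns, so rank(B) = rank([B|b]) = 4.
The system is consistent.
Free variables = (unknowns) − (rank) = 4 − 4 = 0.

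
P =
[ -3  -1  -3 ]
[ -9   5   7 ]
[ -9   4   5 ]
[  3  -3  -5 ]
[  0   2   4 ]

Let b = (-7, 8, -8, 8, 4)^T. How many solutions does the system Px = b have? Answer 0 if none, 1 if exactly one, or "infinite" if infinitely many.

Row reduce the augmented matrix [P | b].
R2 ← R2 − (3)·R1: [0, 8, 16, 29]
R3 ← R3 − (3)·R1: [0, 7, 14, 13]
R4 ← R4 + R1: [0, -4, -8, 1]
R3 ← R3 − (7/8)·R2: [0, 0, 0, -99/8]
R4 ← R4 + (1/2)·R2: [0, 0, 0, 31/2]
R5 ← R5 − (1/4)·R2: [0, 0, 0, -13/4]
R4 ← R4 + (124/99)·R3: [0, 0, 0, 0]
R5 ← R5 − (26/99)·R3: [0, 0, 0, 0]
The echelon form has 3 nonzero rows; the last pivot sits in the augmented column, so rank(P) = 2 but rank([P|b]) = 3.
Since the ranks differ, the system is inconsistent.
It has no solutions.

0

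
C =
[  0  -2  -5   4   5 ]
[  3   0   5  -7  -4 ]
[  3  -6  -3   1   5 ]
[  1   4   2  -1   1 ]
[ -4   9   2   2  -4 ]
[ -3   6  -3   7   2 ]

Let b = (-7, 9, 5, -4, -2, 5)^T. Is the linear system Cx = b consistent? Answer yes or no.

Row reduce the augmented matrix [C | b].
Swap R1 ↔ R2
R3 ← R3 − R1: [0, -6, -8, 8, 9, -4]
R4 ← R4 − (1/3)·R1: [0, 4, 1/3, 4/3, 7/3, -7]
R5 ← R5 + (4/3)·R1: [0, 9, 26/3, -22/3, -28/3, 10]
R6 ← R6 + R1: [0, 6, 2, 0, -2, 14]
R3 ← R3 − (3)·R2: [0, 0, 7, -4, -6, 17]
R4 ← R4 + (2)·R2: [0, 0, -29/3, 28/3, 37/3, -21]
R5 ← R5 + (9/2)·R2: [0, 0, -83/6, 32/3, 79/6, -43/2]
R6 ← R6 + (3)·R2: [0, 0, -13, 12, 13, -7]
R4 ← R4 + (29/21)·R3: [0, 0, 0, 80/21, 85/21, 52/21]
R5 ← R5 + (83/42)·R3: [0, 0, 0, 58/21, 55/42, 254/21]
R6 ← R6 + (13/7)·R3: [0, 0, 0, 32/7, 13/7, 172/7]
R5 ← R5 − (29/40)·R4: [0, 0, 0, 0, -13/8, 103/10]
R6 ← R6 − (6/5)·R4: [0, 0, 0, 0, -3, 108/5]
R6 ← R6 − (24/13)·R5: [0, 0, 0, 0, 0, 168/65]
The echelon form has 6 nonzero rows; the last pivot sits in the augmented column, so rank(C) = 5 but rank([C|b]) = 6.
Since the ranks differ, the system is inconsistent.

no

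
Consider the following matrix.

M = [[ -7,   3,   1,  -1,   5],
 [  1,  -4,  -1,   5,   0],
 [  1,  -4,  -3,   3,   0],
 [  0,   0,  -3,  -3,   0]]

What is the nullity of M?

2

Row reduce to echelon form.
R2 ← R2 + (1/7)·R1: [0, -25/7, -6/7, 34/7, 5/7]
R3 ← R3 + (1/7)·R1: [0, -25/7, -20/7, 20/7, 5/7]
R3 ← R3 − R2: [0, 0, -2, -2, 0]
R4 ← R4 − (3/2)·R3: [0, 0, 0, 0, 0]
3 nonzero rows, so rank(M) = 3.
M has 5 columns; by rank–nullity, nullity = 5 − 3 = 2.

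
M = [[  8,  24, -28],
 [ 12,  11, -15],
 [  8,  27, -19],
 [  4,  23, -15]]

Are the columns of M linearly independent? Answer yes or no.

Row reduce M to echelon form.
R2 ← R2 − (3/2)·R1: [0, -25, 27]
R3 ← R3 − R1: [0, 3, 9]
R4 ← R4 − (1/2)·R1: [0, 11, -1]
R3 ← R3 + (3/25)·R2: [0, 0, 306/25]
R4 ← R4 + (11/25)·R2: [0, 0, 272/25]
R4 ← R4 − (8/9)·R3: [0, 0, 0]
3 pivots among 3 columns.
Every column is a pivot column, so the columns are linearly independent.

yes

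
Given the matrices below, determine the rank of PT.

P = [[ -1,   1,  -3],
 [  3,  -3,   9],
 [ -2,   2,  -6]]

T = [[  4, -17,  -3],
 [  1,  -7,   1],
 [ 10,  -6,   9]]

First compute PT:
[[-33,  28, -23],
 [ 99, -84,  69],
 [-66,  56, -46]]
Now row reduce the product.
R2 ← R2 + (3)·R1: [0, 0, 0]
R3 ← R3 − (2)·R1: [0, 0, 0]
1 nonzero row, so rank(PT) = 1.

1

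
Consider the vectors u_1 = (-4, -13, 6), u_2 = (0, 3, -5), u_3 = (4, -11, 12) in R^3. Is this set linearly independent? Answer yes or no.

yes

Form the matrix with these vectors as rows and row reduce.
R3 ← R3 + R1: [0, -24, 18]
R3 ← R3 + (8)·R2: [0, 0, -22]
3 nonzero rows, so the 3 vectors span a space of dimension 3.
Since 3 = 3, the vectors are linearly independent.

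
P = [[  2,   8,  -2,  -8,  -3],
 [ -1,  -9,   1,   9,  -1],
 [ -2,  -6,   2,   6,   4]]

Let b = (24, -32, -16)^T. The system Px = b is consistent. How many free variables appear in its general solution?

3

Row reduce the augmented matrix [P | b].
R2 ← R2 + (1/2)·R1: [0, -5, 0, 5, -5/2, -20]
R3 ← R3 + R1: [0, 2, 0, -2, 1, 8]
R3 ← R3 + (2/5)·R2: [0, 0, 0, 0, 0, 0]
The echelon form has 2 nonzero rows, and every pivot lies in the first 5 columns, so rank(P) = rank([P|b]) = 2.
The system is consistent.
Free variables = (unknowns) − (rank) = 5 − 2 = 3.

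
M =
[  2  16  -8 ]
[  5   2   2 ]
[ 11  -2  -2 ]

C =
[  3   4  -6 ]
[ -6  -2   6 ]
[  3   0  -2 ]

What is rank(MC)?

First compute MC:
[[-114, -24, 100],
 [  9,  16, -22],
 [ 39,  48, -74]]
Now row reduce the product.
R2 ← R2 + (3/38)·R1: [0, 268/19, -268/19]
R3 ← R3 + (13/38)·R1: [0, 756/19, -756/19]
R3 ← R3 − (189/67)·R2: [0, 0, 0]
2 nonzero rows, so rank(MC) = 2.

2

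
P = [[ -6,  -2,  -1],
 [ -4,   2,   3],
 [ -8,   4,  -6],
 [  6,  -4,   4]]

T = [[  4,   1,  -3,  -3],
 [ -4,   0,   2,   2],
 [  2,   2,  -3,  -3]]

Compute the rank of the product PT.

First compute PT:
[[-18,  -8,  17,  17],
 [-18,   2,   7,   7],
 [-60, -20,  50,  50],
 [ 48,  14, -38, -38]]
Now row reduce the product.
R2 ← R2 − R1: [0, 10, -10, -10]
R3 ← R3 − (10/3)·R1: [0, 20/3, -20/3, -20/3]
R4 ← R4 + (8/3)·R1: [0, -22/3, 22/3, 22/3]
R3 ← R3 − (2/3)·R2: [0, 0, 0, 0]
R4 ← R4 + (11/15)·R2: [0, 0, 0, 0]
2 nonzero rows, so rank(PT) = 2.

2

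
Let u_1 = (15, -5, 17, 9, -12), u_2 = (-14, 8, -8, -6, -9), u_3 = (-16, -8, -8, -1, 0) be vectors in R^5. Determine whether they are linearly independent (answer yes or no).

yes

Form the matrix with these vectors as rows and row reduce.
R2 ← R2 + (14/15)·R1: [0, 10/3, 118/15, 12/5, -101/5]
R3 ← R3 + (16/15)·R1: [0, -40/3, 152/15, 43/5, -64/5]
R3 ← R3 + (4)·R2: [0, 0, 208/5, 91/5, -468/5]
3 nonzero rows, so the 3 vectors span a space of dimension 3.
Since 3 = 3, the vectors are linearly independent.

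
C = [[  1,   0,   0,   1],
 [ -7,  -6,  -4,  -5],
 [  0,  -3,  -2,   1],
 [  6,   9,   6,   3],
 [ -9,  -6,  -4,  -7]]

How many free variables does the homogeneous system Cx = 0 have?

2

Row reduce to echelon form.
R2 ← R2 + (7)·R1: [0, -6, -4, 2]
R4 ← R4 − (6)·R1: [0, 9, 6, -3]
R5 ← R5 + (9)·R1: [0, -6, -4, 2]
R3 ← R3 − (1/2)·R2: [0, 0, 0, 0]
R4 ← R4 + (3/2)·R2: [0, 0, 0, 0]
R5 ← R5 − R2: [0, 0, 0, 0]
2 nonzero rows, so rank(C) = 2.
C has 4 columns; by rank–nullity, nullity = 4 − 2 = 2.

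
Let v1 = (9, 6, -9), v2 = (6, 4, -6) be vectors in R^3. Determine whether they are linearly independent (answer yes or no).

no

Form the matrix with these vectors as rows and row reduce.
R2 ← R2 − (2/3)·R1: [0, 0, 0]
1 nonzero row, so the 2 vectors span a space of dimension 1.
Since 1 < 2, the vectors are linearly dependent.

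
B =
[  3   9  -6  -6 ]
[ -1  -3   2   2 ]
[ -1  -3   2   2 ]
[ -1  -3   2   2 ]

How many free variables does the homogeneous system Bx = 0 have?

Row reduce to echelon form.
R2 ← R2 + (1/3)·R1: [0, 0, 0, 0]
R3 ← R3 + (1/3)·R1: [0, 0, 0, 0]
R4 ← R4 + (1/3)·R1: [0, 0, 0, 0]
1 nonzero row, so rank(B) = 1.
B has 4 columns; by rank–nullity, nullity = 4 − 1 = 3.

3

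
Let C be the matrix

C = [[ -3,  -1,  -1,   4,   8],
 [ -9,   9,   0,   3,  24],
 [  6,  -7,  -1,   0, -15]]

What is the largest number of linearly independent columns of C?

Row reduce to echelon form.
R2 ← R2 − (3)·R1: [0, 12, 3, -9, 0]
R3 ← R3 + (2)·R1: [0, -9, -3, 8, 1]
R3 ← R3 + (3/4)·R2: [0, 0, -3/4, 5/4, 1]
Echelon form has 3 nonzero rows, so rank(C) = 3.
The rank gives the maximum number of linearly independent columns: 3.

3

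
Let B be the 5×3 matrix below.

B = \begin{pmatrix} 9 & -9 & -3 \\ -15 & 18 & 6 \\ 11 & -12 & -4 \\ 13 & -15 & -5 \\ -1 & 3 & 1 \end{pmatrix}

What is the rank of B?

2

Row reduce to echelon form.
R2 ← R2 + (5/3)·R1: [0, 3, 1]
R3 ← R3 − (11/9)·R1: [0, -1, -1/3]
R4 ← R4 − (13/9)·R1: [0, -2, -2/3]
R5 ← R5 + (1/9)·R1: [0, 2, 2/3]
R3 ← R3 + (1/3)·R2: [0, 0, 0]
R4 ← R4 + (2/3)·R2: [0, 0, 0]
R5 ← R5 − (2/3)·R2: [0, 0, 0]
Echelon form has 2 nonzero rows, so rank(B) = 2.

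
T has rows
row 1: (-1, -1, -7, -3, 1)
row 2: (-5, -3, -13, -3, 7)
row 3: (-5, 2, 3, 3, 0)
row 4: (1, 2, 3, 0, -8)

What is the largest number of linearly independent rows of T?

Row reduce to echelon form.
R2 ← R2 − (5)·R1: [0, 2, 22, 12, 2]
R3 ← R3 − (5)·R1: [0, 7, 38, 18, -5]
R4 ← R4 + R1: [0, 1, -4, -3, -7]
R3 ← R3 − (7/2)·R2: [0, 0, -39, -24, -12]
R4 ← R4 − (1/2)·R2: [0, 0, -15, -9, -8]
R4 ← R4 − (5/13)·R3: [0, 0, 0, 3/13, -44/13]
Echelon form has 4 nonzero rows, so rank(T) = 4.
The rank gives the maximum number of linearly independent rows: 4.

4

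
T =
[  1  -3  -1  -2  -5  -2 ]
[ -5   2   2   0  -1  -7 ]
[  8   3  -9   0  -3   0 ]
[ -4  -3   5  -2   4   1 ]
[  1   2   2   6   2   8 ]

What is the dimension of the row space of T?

4

Row reduce to echelon form.
R2 ← R2 + (5)·R1: [0, -13, -3, -10, -26, -17]
R3 ← R3 − (8)·R1: [0, 27, -1, 16, 37, 16]
R4 ← R4 + (4)·R1: [0, -15, 1, -10, -16, -7]
R5 ← R5 − R1: [0, 5, 3, 8, 7, 10]
R3 ← R3 + (27/13)·R2: [0, 0, -94/13, -62/13, -17, -251/13]
R4 ← R4 − (15/13)·R2: [0, 0, 58/13, 20/13, 14, 164/13]
R5 ← R5 + (5/13)·R2: [0, 0, 24/13, 54/13, -3, 45/13]
R4 ← R4 + (29/47)·R3: [0, 0, 0, -66/47, 165/47, 33/47]
R5 ← R5 + (12/47)·R3: [0, 0, 0, 138/47, -345/47, -69/47]
R5 ← R5 + (23/11)·R4: [0, 0, 0, 0, 0, 0]
Echelon form has 4 nonzero rows, so rank(T) = 4.
The row space has dimension equal to the rank: 4.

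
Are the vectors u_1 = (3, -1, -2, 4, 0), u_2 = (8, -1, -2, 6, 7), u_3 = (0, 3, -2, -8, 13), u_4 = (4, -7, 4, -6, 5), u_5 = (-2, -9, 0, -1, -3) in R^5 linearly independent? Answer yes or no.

Form the matrix with these vectors as rows and row reduce.
R2 ← R2 − (8/3)·R1: [0, 5/3, 10/3, -14/3, 7]
R4 ← R4 − (4/3)·R1: [0, -17/3, 20/3, -34/3, 5]
R5 ← R5 + (2/3)·R1: [0, -29/3, -4/3, 5/3, -3]
R3 ← R3 − (9/5)·R2: [0, 0, -8, 2/5, 2/5]
R4 ← R4 + (17/5)·R2: [0, 0, 18, -136/5, 144/5]
R5 ← R5 + (29/5)·R2: [0, 0, 18, -127/5, 188/5]
R4 ← R4 + (9/4)·R3: [0, 0, 0, -263/10, 297/10]
R5 ← R5 + (9/4)·R3: [0, 0, 0, -49/2, 77/2]
R5 ← R5 − (245/263)·R4: [0, 0, 0, 0, 2849/263]
5 nonzero rows, so the 5 vectors span a space of dimension 5.
Since 5 = 5, the vectors are linearly independent.

yes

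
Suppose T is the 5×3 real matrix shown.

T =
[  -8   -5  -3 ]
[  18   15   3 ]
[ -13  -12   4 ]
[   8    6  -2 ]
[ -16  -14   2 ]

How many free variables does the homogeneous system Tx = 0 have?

0

Row reduce to echelon form.
R2 ← R2 + (9/4)·R1: [0, 15/4, -15/4]
R3 ← R3 − (13/8)·R1: [0, -31/8, 71/8]
R4 ← R4 + R1: [0, 1, -5]
R5 ← R5 − (2)·R1: [0, -4, 8]
R3 ← R3 + (31/30)·R2: [0, 0, 5]
R4 ← R4 − (4/15)·R2: [0, 0, -4]
R5 ← R5 + (16/15)·R2: [0, 0, 4]
R4 ← R4 + (4/5)·R3: [0, 0, 0]
R5 ← R5 − (4/5)·R3: [0, 0, 0]
3 nonzero rows, so rank(T) = 3.
T has 3 columns; by rank–nullity, nullity = 3 − 3 = 0.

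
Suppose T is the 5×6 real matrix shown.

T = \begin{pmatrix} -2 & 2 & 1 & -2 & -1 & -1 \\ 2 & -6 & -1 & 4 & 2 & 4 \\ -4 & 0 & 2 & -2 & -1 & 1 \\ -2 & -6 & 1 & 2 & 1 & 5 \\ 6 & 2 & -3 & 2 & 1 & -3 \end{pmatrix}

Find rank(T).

2

Row reduce to echelon form.
R2 ← R2 + R1: [0, -4, 0, 2, 1, 3]
R3 ← R3 − (2)·R1: [0, -4, 0, 2, 1, 3]
R4 ← R4 − R1: [0, -8, 0, 4, 2, 6]
R5 ← R5 + (3)·R1: [0, 8, 0, -4, -2, -6]
R3 ← R3 − R2: [0, 0, 0, 0, 0, 0]
R4 ← R4 − (2)·R2: [0, 0, 0, 0, 0, 0]
R5 ← R5 + (2)·R2: [0, 0, 0, 0, 0, 0]
Echelon form has 2 nonzero rows, so rank(T) = 2.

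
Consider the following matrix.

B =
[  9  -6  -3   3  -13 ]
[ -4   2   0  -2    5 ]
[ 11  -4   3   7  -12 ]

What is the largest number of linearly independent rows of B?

Row reduce to echelon form.
R2 ← R2 + (4/9)·R1: [0, -2/3, -4/3, -2/3, -7/9]
R3 ← R3 − (11/9)·R1: [0, 10/3, 20/3, 10/3, 35/9]
R3 ← R3 + (5)·R2: [0, 0, 0, 0, 0]
Echelon form has 2 nonzero rows, so rank(B) = 2.
The rank gives the maximum number of linearly independent rows: 2.

2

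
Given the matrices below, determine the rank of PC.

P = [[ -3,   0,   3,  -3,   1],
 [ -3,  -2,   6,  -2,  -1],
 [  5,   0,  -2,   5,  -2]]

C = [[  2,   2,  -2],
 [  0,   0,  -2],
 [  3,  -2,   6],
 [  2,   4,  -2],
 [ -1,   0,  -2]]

3

First compute PC:
[[ -4, -24,  28],
 [  9, -26,  52],
 [ 16,  34, -28]]
Now row reduce the product.
R2 ← R2 + (9/4)·R1: [0, -80, 115]
R3 ← R3 + (4)·R1: [0, -62, 84]
R3 ← R3 − (31/40)·R2: [0, 0, -41/8]
3 nonzero rows, so rank(PC) = 3.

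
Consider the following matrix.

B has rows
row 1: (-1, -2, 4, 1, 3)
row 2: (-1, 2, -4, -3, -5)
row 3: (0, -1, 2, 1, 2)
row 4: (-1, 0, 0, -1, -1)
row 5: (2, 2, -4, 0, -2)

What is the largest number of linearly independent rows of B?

2

Row reduce to echelon form.
R2 ← R2 − R1: [0, 4, -8, -4, -8]
R4 ← R4 − R1: [0, 2, -4, -2, -4]
R5 ← R5 + (2)·R1: [0, -2, 4, 2, 4]
R3 ← R3 + (1/4)·R2: [0, 0, 0, 0, 0]
R4 ← R4 − (1/2)·R2: [0, 0, 0, 0, 0]
R5 ← R5 + (1/2)·R2: [0, 0, 0, 0, 0]
Echelon form has 2 nonzero rows, so rank(B) = 2.
The rank gives the maximum number of linearly independent rows: 2.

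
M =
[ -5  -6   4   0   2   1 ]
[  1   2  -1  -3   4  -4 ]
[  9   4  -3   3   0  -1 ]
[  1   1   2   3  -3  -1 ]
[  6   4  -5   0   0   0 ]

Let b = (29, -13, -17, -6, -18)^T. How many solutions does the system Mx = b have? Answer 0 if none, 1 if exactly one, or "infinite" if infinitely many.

Row reduce the augmented matrix [M | b].
R2 ← R2 + (1/5)·R1: [0, 4/5, -1/5, -3, 22/5, -19/5, -36/5]
R3 ← R3 + (9/5)·R1: [0, -34/5, 21/5, 3, 18/5, 4/5, 176/5]
R4 ← R4 + (1/5)·R1: [0, -1/5, 14/5, 3, -13/5, -4/5, -1/5]
R5 ← R5 + (6/5)·R1: [0, -16/5, -1/5, 0, 12/5, 6/5, 84/5]
R3 ← R3 + (17/2)·R2: [0, 0, 5/2, -45/2, 41, -63/2, -26]
R4 ← R4 + (1/4)·R2: [0, 0, 11/4, 9/4, -3/2, -7/4, -2]
R5 ← R5 + (4)·R2: [0, 0, -1, -12, 20, -14, -12]
R4 ← R4 − (11/10)·R3: [0, 0, 0, 27, -233/5, 329/10, 133/5]
R5 ← R5 + (2/5)·R3: [0, 0, 0, -21, 182/5, -133/5, -112/5]
R5 ← R5 + (7/9)·R4: [0, 0, 0, 0, 7/45, -91/90, -77/45]
The echelon form has 5 nonzero rows, and every pivot lies in the first 6 columns, so rank(M) = rank([M|b]) = 5.
The system is consistent.
rank = 5 < 6 unknowns, so there are infinitely many solutions.

infinite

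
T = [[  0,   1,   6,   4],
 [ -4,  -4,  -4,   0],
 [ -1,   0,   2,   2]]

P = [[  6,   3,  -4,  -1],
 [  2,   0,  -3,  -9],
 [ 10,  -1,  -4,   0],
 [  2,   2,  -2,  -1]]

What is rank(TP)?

First compute TP:
[[ 70,   2, -35, -13],
 [-72,  -8,  44,  40],
 [ 18,  -1,  -8,  -1]]
Now row reduce the product.
R2 ← R2 + (36/35)·R1: [0, -208/35, 8, 932/35]
R3 ← R3 − (9/35)·R1: [0, -53/35, 1, 82/35]
R3 ← R3 − (53/208)·R2: [0, 0, -27/26, -231/52]
3 nonzero rows, so rank(TP) = 3.

3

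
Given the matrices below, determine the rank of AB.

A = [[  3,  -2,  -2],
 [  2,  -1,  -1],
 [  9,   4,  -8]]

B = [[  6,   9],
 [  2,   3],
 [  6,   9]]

First compute AB:
[[  2,   3],
 [  4,   6],
 [ 14,  21]]
Now row reduce the product.
R2 ← R2 − (2)·R1: [0, 0]
R3 ← R3 − (7)·R1: [0, 0]
1 nonzero row, so rank(AB) = 1.

1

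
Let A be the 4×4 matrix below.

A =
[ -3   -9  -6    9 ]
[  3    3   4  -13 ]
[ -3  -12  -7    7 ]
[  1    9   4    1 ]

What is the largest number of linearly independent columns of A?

2

Row reduce to echelon form.
R2 ← R2 + R1: [0, -6, -2, -4]
R3 ← R3 − R1: [0, -3, -1, -2]
R4 ← R4 + (1/3)·R1: [0, 6, 2, 4]
R3 ← R3 − (1/2)·R2: [0, 0, 0, 0]
R4 ← R4 + R2: [0, 0, 0, 0]
Echelon form has 2 nonzero rows, so rank(A) = 2.
The rank gives the maximum number of linearly independent columns: 2.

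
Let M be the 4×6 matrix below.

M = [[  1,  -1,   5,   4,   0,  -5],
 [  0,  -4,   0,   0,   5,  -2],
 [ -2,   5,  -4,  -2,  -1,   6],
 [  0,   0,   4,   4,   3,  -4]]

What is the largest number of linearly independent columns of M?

4

Row reduce to echelon form.
R3 ← R3 + (2)·R1: [0, 3, 6, 6, -1, -4]
R3 ← R3 + (3/4)·R2: [0, 0, 6, 6, 11/4, -11/2]
R4 ← R4 − (2/3)·R3: [0, 0, 0, 0, 7/6, -1/3]
Echelon form has 4 nonzero rows, so rank(M) = 4.
The rank gives the maximum number of linearly independent columns: 4.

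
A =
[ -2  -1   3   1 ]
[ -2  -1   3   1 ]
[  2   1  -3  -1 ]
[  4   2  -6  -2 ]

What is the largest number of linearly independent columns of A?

Row reduce to echelon form.
R2 ← R2 − R1: [0, 0, 0, 0]
R3 ← R3 + R1: [0, 0, 0, 0]
R4 ← R4 + (2)·R1: [0, 0, 0, 0]
Echelon form has 1 nonzero row, so rank(A) = 1.
The rank gives the maximum number of linearly independent columns: 1.

1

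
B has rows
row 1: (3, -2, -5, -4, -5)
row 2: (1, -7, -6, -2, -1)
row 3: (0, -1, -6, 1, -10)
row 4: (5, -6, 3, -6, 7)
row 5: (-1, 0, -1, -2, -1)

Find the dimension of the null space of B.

Row reduce to echelon form.
R2 ← R2 − (1/3)·R1: [0, -19/3, -13/3, -2/3, 2/3]
R4 ← R4 − (5/3)·R1: [0, -8/3, 34/3, 2/3, 46/3]
R5 ← R5 + (1/3)·R1: [0, -2/3, -8/3, -10/3, -8/3]
R3 ← R3 − (3/19)·R2: [0, 0, -101/19, 21/19, -192/19]
R4 ← R4 − (8/19)·R2: [0, 0, 250/19, 18/19, 286/19]
R5 ← R5 − (2/19)·R2: [0, 0, -42/19, -62/19, -52/19]
R4 ← R4 + (250/101)·R3: [0, 0, 0, 372/101, -1006/101]
R5 ← R5 − (42/101)·R3: [0, 0, 0, -376/101, 148/101]
R5 ← R5 + (94/93)·R4: [0, 0, 0, 0, -800/93]
5 nonzero rows, so rank(B) = 5.
B has 5 columns; by rank–nullity, nullity = 5 − 5 = 0.

0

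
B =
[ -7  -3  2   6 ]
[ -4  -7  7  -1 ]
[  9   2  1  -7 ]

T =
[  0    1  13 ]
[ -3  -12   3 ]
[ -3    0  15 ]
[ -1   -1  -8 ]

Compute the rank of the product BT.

3

First compute BT:
[[ -3,  23, -118],
 [  1,  81,  40],
 [ -2,  -8, 194]]
Now row reduce the product.
R2 ← R2 + (1/3)·R1: [0, 266/3, 2/3]
R3 ← R3 − (2/3)·R1: [0, -70/3, 818/3]
R3 ← R3 + (5/19)·R2: [0, 0, 5184/19]
3 nonzero rows, so rank(BT) = 3.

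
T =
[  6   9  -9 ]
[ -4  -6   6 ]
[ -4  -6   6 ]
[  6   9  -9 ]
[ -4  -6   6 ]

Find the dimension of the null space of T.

2

Row reduce to echelon form.
R2 ← R2 + (2/3)·R1: [0, 0, 0]
R3 ← R3 + (2/3)·R1: [0, 0, 0]
R4 ← R4 − R1: [0, 0, 0]
R5 ← R5 + (2/3)·R1: [0, 0, 0]
1 nonzero row, so rank(T) = 1.
T has 3 columns; by rank–nullity, nullity = 3 − 1 = 2.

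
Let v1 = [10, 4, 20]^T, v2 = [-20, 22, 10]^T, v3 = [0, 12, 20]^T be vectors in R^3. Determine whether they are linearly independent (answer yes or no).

no

Form the matrix with these vectors as rows and row reduce.
R2 ← R2 + (2)·R1: [0, 30, 50]
R3 ← R3 − (2/5)·R2: [0, 0, 0]
2 nonzero rows, so the 3 vectors span a space of dimension 2.
Since 2 < 3, the vectors are linearly dependent.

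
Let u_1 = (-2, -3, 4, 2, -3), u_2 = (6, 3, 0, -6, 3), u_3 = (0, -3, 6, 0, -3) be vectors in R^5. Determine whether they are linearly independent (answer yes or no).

Form the matrix with these vectors as rows and row reduce.
R2 ← R2 + (3)·R1: [0, -6, 12, 0, -6]
R3 ← R3 − (1/2)·R2: [0, 0, 0, 0, 0]
2 nonzero rows, so the 3 vectors span a space of dimension 2.
Since 2 < 3, the vectors are linearly dependent.

no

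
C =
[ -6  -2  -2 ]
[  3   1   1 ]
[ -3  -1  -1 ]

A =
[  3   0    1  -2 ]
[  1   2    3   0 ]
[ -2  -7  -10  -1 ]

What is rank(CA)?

1

First compute CA:
[[-16,  10,   8,  14],
 [  8,  -5,  -4,  -7],
 [ -8,   5,   4,   7]]
Now row reduce the product.
R2 ← R2 + (1/2)·R1: [0, 0, 0, 0]
R3 ← R3 − (1/2)·R1: [0, 0, 0, 0]
1 nonzero row, so rank(CA) = 1.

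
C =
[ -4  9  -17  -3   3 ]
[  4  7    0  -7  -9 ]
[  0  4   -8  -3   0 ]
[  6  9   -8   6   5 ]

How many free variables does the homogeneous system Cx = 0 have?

Row reduce to echelon form.
R2 ← R2 + R1: [0, 16, -17, -10, -6]
R4 ← R4 + (3/2)·R1: [0, 45/2, -67/2, 3/2, 19/2]
R3 ← R3 − (1/4)·R2: [0, 0, -15/4, -1/2, 3/2]
R4 ← R4 − (45/32)·R2: [0, 0, -307/32, 249/16, 287/16]
R4 ← R4 − (307/120)·R3: [0, 0, 0, 2021/120, 141/10]
4 nonzero rows, so rank(C) = 4.
C has 5 columns; by rank–nullity, nullity = 5 − 4 = 1.

1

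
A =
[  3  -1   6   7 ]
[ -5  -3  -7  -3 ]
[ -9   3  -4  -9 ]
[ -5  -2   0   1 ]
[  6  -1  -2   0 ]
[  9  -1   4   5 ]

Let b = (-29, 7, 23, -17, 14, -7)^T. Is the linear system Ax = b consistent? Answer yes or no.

yes

Row reduce the augmented matrix [A | b].
R2 ← R2 + (5/3)·R1: [0, -14/3, 3, 26/3, -124/3]
R3 ← R3 + (3)·R1: [0, 0, 14, 12, -64]
R4 ← R4 + (5/3)·R1: [0, -11/3, 10, 38/3, -196/3]
R5 ← R5 − (2)·R1: [0, 1, -14, -14, 72]
R6 ← R6 − (3)·R1: [0, 2, -14, -16, 80]
R4 ← R4 − (11/14)·R2: [0, 0, 107/14, 41/7, -230/7]
R5 ← R5 + (3/14)·R2: [0, 0, -187/14, -85/7, 442/7]
R6 ← R6 + (3/7)·R2: [0, 0, -89/7, -86/7, 436/7]
R4 ← R4 − (107/196)·R3: [0, 0, 0, -34/49, 102/49]
R5 ← R5 + (187/196)·R3: [0, 0, 0, -34/49, 102/49]
R6 ← R6 + (89/98)·R3: [0, 0, 0, -68/49, 204/49]
R5 ← R5 − R4: [0, 0, 0, 0, 0]
R6 ← R6 − (2)·R4: [0, 0, 0, 0, 0]
The echelon form has 4 nonzero rows, and every pivot lies in the first 4 columns, so rank(A) = rank([A|b]) = 4.
The system is consistent.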